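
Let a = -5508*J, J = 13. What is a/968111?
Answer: -71604/968111 ≈ -0.073963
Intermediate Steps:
a = -71604 (a = -5508*13 = -71604)
a/968111 = -71604/968111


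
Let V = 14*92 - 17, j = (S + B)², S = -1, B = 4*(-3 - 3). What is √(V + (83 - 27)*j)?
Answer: √36271 ≈ 190.45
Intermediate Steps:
B = -24 (B = 4*(-6) = -24)
j = 625 (j = (-1 - 24)² = (-25)² = 625)
V = 1271 (V = 1288 - 17 = 1271)
√(V + (83 - 27)*j) = √(1271 + (83 - 27)*625) = √(1271 + 56*625) = √(1271 + 35000) = √36271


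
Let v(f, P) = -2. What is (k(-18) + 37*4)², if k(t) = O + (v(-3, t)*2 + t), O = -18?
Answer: 11664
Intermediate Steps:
k(t) = -22 + t (k(t) = -18 + (-2*2 + t) = -18 + (-4 + t) = -22 + t)
(k(-18) + 37*4)² = ((-22 - 18) + 37*4)² = (-40 + 148)² = 108² = 11664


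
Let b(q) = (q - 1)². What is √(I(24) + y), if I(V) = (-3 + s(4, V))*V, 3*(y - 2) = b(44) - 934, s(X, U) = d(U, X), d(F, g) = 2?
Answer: √283 ≈ 16.823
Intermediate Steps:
b(q) = (-1 + q)²
s(X, U) = 2
y = 307 (y = 2 + ((-1 + 44)² - 934)/3 = 2 + (43² - 934)/3 = 2 + (1849 - 934)/3 = 2 + (⅓)*915 = 2 + 305 = 307)
I(V) = -V (I(V) = (-3 + 2)*V = -V)
√(I(24) + y) = √(-1*24 + 307) = √(-24 + 307) = √283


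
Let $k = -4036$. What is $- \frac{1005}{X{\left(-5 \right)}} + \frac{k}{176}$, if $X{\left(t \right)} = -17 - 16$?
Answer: $\frac{331}{44} \approx 7.5227$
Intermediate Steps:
$X{\left(t \right)} = -33$
$- \frac{1005}{X{\left(-5 \right)}} + \frac{k}{176} = - \frac{1005}{-33} - \frac{4036}{176} = \left(-1005\right) \left(- \frac{1}{33}\right) - \frac{1009}{44} = \frac{335}{11} - \frac{1009}{44} = \frac{331}{44}$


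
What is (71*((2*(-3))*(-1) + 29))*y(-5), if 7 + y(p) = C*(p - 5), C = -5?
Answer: 106855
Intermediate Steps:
y(p) = 18 - 5*p (y(p) = -7 - 5*(p - 5) = -7 - 5*(-5 + p) = -7 + (25 - 5*p) = 18 - 5*p)
(71*((2*(-3))*(-1) + 29))*y(-5) = (71*((2*(-3))*(-1) + 29))*(18 - 5*(-5)) = (71*(-6*(-1) + 29))*(18 + 25) = (71*(6 + 29))*43 = (71*35)*43 = 2485*43 = 106855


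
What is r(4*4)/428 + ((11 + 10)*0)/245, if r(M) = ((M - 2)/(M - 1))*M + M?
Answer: 116/1605 ≈ 0.072274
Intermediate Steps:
r(M) = M + M*(-2 + M)/(-1 + M) (r(M) = ((-2 + M)/(-1 + M))*M + M = M*(-2 + M)/(-1 + M) + M = M + M*(-2 + M)/(-1 + M))
r(4*4)/428 + ((11 + 10)*0)/245 = ((4*4)*(-3 + 2*(4*4))/(-1 + 4*4))/428 + ((11 + 10)*0)/245 = (16*(-3 + 2*16)/(-1 + 16))*(1/428) + (21*0)*(1/245) = (16*(-3 + 32)/15)*(1/428) + 0*(1/245) = (16*(1/15)*29)*(1/428) + 0 = (464/15)*(1/428) + 0 = 116/1605 + 0 = 116/1605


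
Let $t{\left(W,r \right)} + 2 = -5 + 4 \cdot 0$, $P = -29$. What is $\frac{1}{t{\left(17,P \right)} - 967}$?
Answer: $- \frac{1}{974} \approx -0.0010267$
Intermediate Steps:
$t{\left(W,r \right)} = -7$ ($t{\left(W,r \right)} = -2 + \left(-5 + 4 \cdot 0\right) = -2 + \left(-5 + 0\right) = -2 - 5 = -7$)
$\frac{1}{t{\left(17,P \right)} - 967} = \frac{1}{-7 - 967} = \frac{1}{-974} = - \frac{1}{974}$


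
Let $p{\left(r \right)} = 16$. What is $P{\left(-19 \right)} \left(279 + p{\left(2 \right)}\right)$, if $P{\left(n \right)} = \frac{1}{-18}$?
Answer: $- \frac{295}{18} \approx -16.389$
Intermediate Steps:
$P{\left(n \right)} = - \frac{1}{18}$
$P{\left(-19 \right)} \left(279 + p{\left(2 \right)}\right) = - \frac{279 + 16}{18} = \left(- \frac{1}{18}\right) 295 = - \frac{295}{18}$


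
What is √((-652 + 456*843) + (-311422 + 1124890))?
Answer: 2*√299306 ≈ 1094.2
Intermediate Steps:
√((-652 + 456*843) + (-311422 + 1124890)) = √((-652 + 384408) + 813468) = √(383756 + 813468) = √1197224 = 2*√299306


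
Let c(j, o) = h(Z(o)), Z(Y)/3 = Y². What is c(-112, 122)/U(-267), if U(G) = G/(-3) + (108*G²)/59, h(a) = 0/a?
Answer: 0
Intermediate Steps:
Z(Y) = 3*Y²
h(a) = 0
c(j, o) = 0
U(G) = -G/3 + 108*G²/59 (U(G) = G*(-⅓) + (108*G²)*(1/59) = -G/3 + 108*G²/59)
c(-112, 122)/U(-267) = 0/(((1/177)*(-267)*(-59 + 324*(-267)))) = 0/(((1/177)*(-267)*(-59 - 86508))) = 0/(((1/177)*(-267)*(-86567))) = 0/(7704463/59) = 0*(59/7704463) = 0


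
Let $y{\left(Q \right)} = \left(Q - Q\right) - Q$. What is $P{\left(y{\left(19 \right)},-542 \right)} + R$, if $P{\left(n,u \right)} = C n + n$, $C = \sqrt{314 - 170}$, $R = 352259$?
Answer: $352012$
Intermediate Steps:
$y{\left(Q \right)} = - Q$ ($y{\left(Q \right)} = 0 - Q = - Q$)
$C = 12$ ($C = \sqrt{144} = 12$)
$P{\left(n,u \right)} = 13 n$ ($P{\left(n,u \right)} = 12 n + n = 13 n$)
$P{\left(y{\left(19 \right)},-542 \right)} + R = 13 \left(\left(-1\right) 19\right) + 352259 = 13 \left(-19\right) + 352259 = -247 + 352259 = 352012$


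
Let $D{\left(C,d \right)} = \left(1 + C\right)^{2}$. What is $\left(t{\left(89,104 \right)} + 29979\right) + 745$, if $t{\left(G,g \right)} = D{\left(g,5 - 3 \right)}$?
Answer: $41749$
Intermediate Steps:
$t{\left(G,g \right)} = \left(1 + g\right)^{2}$
$\left(t{\left(89,104 \right)} + 29979\right) + 745 = \left(\left(1 + 104\right)^{2} + 29979\right) + 745 = \left(105^{2} + 29979\right) + 745 = \left(11025 + 29979\right) + 745 = 41004 + 745 = 41749$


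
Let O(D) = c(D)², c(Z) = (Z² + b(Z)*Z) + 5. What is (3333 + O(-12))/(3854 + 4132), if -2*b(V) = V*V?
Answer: 514751/3993 ≈ 128.91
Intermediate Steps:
b(V) = -V²/2 (b(V) = -V*V/2 = -V²/2)
c(Z) = 5 + Z² - Z³/2 (c(Z) = (Z² + (-Z²/2)*Z) + 5 = (Z² - Z³/2) + 5 = 5 + Z² - Z³/2)
O(D) = (5 + D² - D³/2)²
(3333 + O(-12))/(3854 + 4132) = (3333 + (10 - 1*(-12)³ + 2*(-12)²)²/4)/(3854 + 4132) = (3333 + (10 - 1*(-1728) + 2*144)²/4)/7986 = (3333 + (10 + 1728 + 288)²/4)*(1/7986) = (3333 + (¼)*2026²)*(1/7986) = (3333 + (¼)*4104676)*(1/7986) = (3333 + 1026169)*(1/7986) = 1029502*(1/7986) = 514751/3993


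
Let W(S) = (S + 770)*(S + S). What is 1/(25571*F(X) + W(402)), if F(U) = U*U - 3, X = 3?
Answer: 1/1095714 ≈ 9.1265e-7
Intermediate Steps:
W(S) = 2*S*(770 + S) (W(S) = (770 + S)*(2*S) = 2*S*(770 + S))
F(U) = -3 + U² (F(U) = U² - 3 = -3 + U²)
1/(25571*F(X) + W(402)) = 1/(25571*(-3 + 3²) + 2*402*(770 + 402)) = 1/(25571*(-3 + 9) + 2*402*1172) = 1/(25571*6 + 942288) = 1/(153426 + 942288) = 1/1095714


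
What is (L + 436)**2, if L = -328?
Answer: 11664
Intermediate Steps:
(L + 436)**2 = (-328 + 436)**2 = 108**2 = 11664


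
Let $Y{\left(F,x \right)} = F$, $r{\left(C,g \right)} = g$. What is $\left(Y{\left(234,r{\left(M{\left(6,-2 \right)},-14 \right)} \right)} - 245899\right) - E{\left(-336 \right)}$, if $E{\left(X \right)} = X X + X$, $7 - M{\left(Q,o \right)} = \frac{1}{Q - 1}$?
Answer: $-358225$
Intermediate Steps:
$M{\left(Q,o \right)} = 7 - \frac{1}{-1 + Q}$ ($M{\left(Q,o \right)} = 7 - \frac{1}{Q - 1} = 7 - \frac{1}{-1 + Q}$)
$E{\left(X \right)} = X + X^{2}$ ($E{\left(X \right)} = X^{2} + X = X + X^{2}$)
$\left(Y{\left(234,r{\left(M{\left(6,-2 \right)},-14 \right)} \right)} - 245899\right) - E{\left(-336 \right)} = \left(234 - 245899\right) - - 336 \left(1 - 336\right) = \left(234 - 245899\right) - \left(-336\right) \left(-335\right) = -245665 - 112560 = -358225$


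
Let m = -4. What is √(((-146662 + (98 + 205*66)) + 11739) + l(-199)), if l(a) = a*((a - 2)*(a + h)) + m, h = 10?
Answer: I*√7681110 ≈ 2771.5*I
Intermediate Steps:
l(a) = -4 + a*(-2 + a)*(10 + a) (l(a) = a*((a - 2)*(a + 10)) - 4 = a*((-2 + a)*(10 + a)) - 4 = a*(-2 + a)*(10 + a) - 4 = -4 + a*(-2 + a)*(10 + a))
√(((-146662 + (98 + 205*66)) + 11739) + l(-199)) = √(((-146662 + (98 + 205*66)) + 11739) + (-4 + (-199)³ - 20*(-199) + 8*(-199)²)) = √(((-146662 + (98 + 13530)) + 11739) + (-4 - 7880599 + 3980 + 8*39601)) = √(((-146662 + 13628) + 11739) + (-4 - 7880599 + 3980 + 316808)) = √((-133034 + 11739) - 7559815) = √(-121295 - 7559815) = √(-7681110) = I*√7681110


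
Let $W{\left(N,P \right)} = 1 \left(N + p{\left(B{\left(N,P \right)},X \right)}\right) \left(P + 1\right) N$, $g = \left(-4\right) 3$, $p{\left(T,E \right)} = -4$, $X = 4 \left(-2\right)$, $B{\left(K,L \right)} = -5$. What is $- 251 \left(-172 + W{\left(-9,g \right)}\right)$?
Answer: $366209$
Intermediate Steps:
$X = -8$
$g = -12$
$W{\left(N,P \right)} = N \left(1 + P\right) \left(-4 + N\right)$ ($W{\left(N,P \right)} = 1 \left(N - 4\right) \left(P + 1\right) N = 1 \left(-4 + N\right) \left(1 + P\right) N = 1 \left(1 + P\right) \left(-4 + N\right) N = \left(1 + P\right) \left(-4 + N\right) N = N \left(1 + P\right) \left(-4 + N\right)$)
$- 251 \left(-172 + W{\left(-9,g \right)}\right) = - 251 \left(-172 - 9 \left(-4 - 9 - -48 - -108\right)\right) = - 251 \left(-172 - 9 \left(-4 - 9 + 48 + 108\right)\right) = - 251 \left(-172 - 1287\right) = \left(-251\right) \left(-1459\right) = 366209$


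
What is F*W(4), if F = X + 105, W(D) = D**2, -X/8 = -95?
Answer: 13840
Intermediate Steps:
X = 760 (X = -8*(-95) = 760)
F = 865 (F = 760 + 105 = 865)
F*W(4) = 865*4**2 = 865*16 = 13840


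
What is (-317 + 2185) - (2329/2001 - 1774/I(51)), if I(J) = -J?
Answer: 20773635/11339 ≈ 1832.1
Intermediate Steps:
(-317 + 2185) - (2329/2001 - 1774/I(51)) = (-317 + 2185) - (2329/2001 - 1774/((-1*51))) = 1868 - (2329*(1/2001) - 1774/(-51)) = 1868 - (2329/2001 - 1774*(-1/51)) = 1868 - (2329/2001 + 1774/51) = 1868 - 1*407617/11339 = 1868 - 407617/11339 = 20773635/11339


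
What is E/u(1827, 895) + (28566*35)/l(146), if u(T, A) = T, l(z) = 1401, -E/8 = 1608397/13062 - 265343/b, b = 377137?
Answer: 214086450338601838/300217644896589 ≈ 713.10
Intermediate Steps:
E = -344640062356/351868821 (E = -8*(1608397/13062 - 265343/377137) = -8*(1608397*(1/13062) - 265343*1/377137) = -8*(229771/1866 - 265343/377137) = -8*86160015589/703737642 = -344640062356/351868821 ≈ -979.46)
E/u(1827, 895) + (28566*35)/l(146) = -344640062356/351868821/1827 + (28566*35)/1401 = -344640062356/351868821*1/1827 + 999810*(1/1401) = -344640062356/642864335967 + 333270/467 = 214086450338601838/300217644896589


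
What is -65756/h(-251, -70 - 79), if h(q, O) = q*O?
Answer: -65756/37399 ≈ -1.7582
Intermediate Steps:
h(q, O) = O*q
-65756/h(-251, -70 - 79) = -65756*(-1/(251*(-70 - 79))) = -65756/((-149*(-251))) = -65756/37399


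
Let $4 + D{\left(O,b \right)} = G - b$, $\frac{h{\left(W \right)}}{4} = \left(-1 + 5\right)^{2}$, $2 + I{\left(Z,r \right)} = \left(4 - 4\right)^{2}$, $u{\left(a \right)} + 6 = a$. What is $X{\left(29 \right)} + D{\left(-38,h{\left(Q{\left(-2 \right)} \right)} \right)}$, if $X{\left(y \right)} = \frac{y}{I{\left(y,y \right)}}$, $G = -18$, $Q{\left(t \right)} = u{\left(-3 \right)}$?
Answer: $- \frac{201}{2} \approx -100.5$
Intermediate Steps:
$u{\left(a \right)} = -6 + a$
$Q{\left(t \right)} = -9$ ($Q{\left(t \right)} = -6 - 3 = -9$)
$I{\left(Z,r \right)} = -2$ ($I{\left(Z,r \right)} = -2 + \left(4 - 4\right)^{2} = -2 + 0^{2} = -2 + 0 = -2$)
$X{\left(y \right)} = - \frac{y}{2}$ ($X{\left(y \right)} = \frac{y}{-2} = y \left(- \frac{1}{2}\right) = - \frac{y}{2}$)
$h{\left(W \right)} = 64$ ($h{\left(W \right)} = 4 \left(-1 + 5\right)^{2} = 4 \cdot 4^{2} = 4 \cdot 16 = 64$)
$D{\left(O,b \right)} = -22 - b$ ($D{\left(O,b \right)} = -4 - \left(18 + b\right) = -22 - b$)
$X{\left(29 \right)} + D{\left(-38,h{\left(Q{\left(-2 \right)} \right)} \right)} = \left(- \frac{1}{2}\right) 29 - 86 = - \frac{29}{2} - 86 = - \frac{201}{2}$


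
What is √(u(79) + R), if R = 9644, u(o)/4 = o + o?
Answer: 2*√2569 ≈ 101.37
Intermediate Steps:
u(o) = 8*o (u(o) = 4*(o + o) = 4*(2*o) = 8*o)
√(u(79) + R) = √(8*79 + 9644) = √(632 + 9644) = √10276 = 2*√2569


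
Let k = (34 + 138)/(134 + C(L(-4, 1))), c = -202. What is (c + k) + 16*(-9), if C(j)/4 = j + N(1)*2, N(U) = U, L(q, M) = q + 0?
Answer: -21712/63 ≈ -344.63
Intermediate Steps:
L(q, M) = q
C(j) = 8 + 4*j (C(j) = 4*(j + 1*2) = 4*(j + 2) = 4*(2 + j) = 8 + 4*j)
k = 86/63 (k = (34 + 138)/(134 + (8 + 4*(-4))) = 172/(134 + (8 - 16)) = 172/(134 - 8) = 172/126 = 172*(1/126) = 86/63 ≈ 1.3651)
(c + k) + 16*(-9) = (-202 + 86/63) + 16*(-9) = -12640/63 - 144 = -21712/63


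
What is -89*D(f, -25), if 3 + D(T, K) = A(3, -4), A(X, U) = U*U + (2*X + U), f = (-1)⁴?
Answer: -1335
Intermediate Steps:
f = 1
A(X, U) = U + U² + 2*X (A(X, U) = U² + (U + 2*X) = U + U² + 2*X)
D(T, K) = 15 (D(T, K) = -3 + (-4 + (-4)² + 2*3) = -3 + (-4 + 16 + 6) = -3 + 18 = 15)
-89*D(f, -25) = -89*15 = -1335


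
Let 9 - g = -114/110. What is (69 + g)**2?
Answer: 18896409/3025 ≈ 6246.8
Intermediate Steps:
g = 552/55 (g = 9 - (-114)/110 = 9 - 1*(-57/55) = 9 + 57/55 = 552/55 ≈ 10.036)
(69 + g)**2 = (69 + 552/55)**2 = (4347/55)**2 = 18896409/3025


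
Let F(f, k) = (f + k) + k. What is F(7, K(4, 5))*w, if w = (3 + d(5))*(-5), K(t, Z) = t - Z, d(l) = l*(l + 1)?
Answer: -825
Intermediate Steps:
d(l) = l*(1 + l)
w = -165 (w = (3 + 5*(1 + 5))*(-5) = (3 + 5*6)*(-5) = (3 + 30)*(-5) = 33*(-5) = -165)
F(f, k) = f + 2*k
F(7, K(4, 5))*w = (7 + 2*(4 - 1*5))*(-165) = (7 + 2*(4 - 5))*(-165) = (7 + 2*(-1))*(-165) = (7 - 2)*(-165) = 5*(-165) = -825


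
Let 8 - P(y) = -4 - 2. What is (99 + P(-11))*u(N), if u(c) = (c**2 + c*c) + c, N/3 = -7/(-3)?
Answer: 11865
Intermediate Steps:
P(y) = 14 (P(y) = 8 - (-4 - 2) = 8 - 1*(-6) = 8 + 6 = 14)
N = 7 (N = 3*(-7/(-3)) = 3*(-7*(-1/3)) = 3*(7/3) = 7)
u(c) = c + 2*c**2 (u(c) = (c**2 + c**2) + c = 2*c**2 + c = c + 2*c**2)
(99 + P(-11))*u(N) = (99 + 14)*(7*(1 + 2*7)) = 113*(7*(1 + 14)) = 113*(7*15) = 113*105 = 11865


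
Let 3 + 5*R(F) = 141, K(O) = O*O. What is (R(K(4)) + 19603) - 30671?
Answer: -55202/5 ≈ -11040.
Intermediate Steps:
K(O) = O**2
R(F) = 138/5 (R(F) = -3/5 + (1/5)*141 = -3/5 + 141/5 = 138/5)
(R(K(4)) + 19603) - 30671 = (138/5 + 19603) - 30671 = 98153/5 - 30671 = -55202/5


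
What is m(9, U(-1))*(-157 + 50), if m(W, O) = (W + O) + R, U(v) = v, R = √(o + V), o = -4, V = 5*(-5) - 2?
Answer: -856 - 107*I*√31 ≈ -856.0 - 595.75*I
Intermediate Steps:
V = -27 (V = -25 - 2 = -27)
R = I*√31 (R = √(-4 - 27) = √(-31) = I*√31 ≈ 5.5678*I)
m(W, O) = O + W + I*√31 (m(W, O) = (W + O) + I*√31 = (O + W) + I*√31 = O + W + I*√31)
m(9, U(-1))*(-157 + 50) = (-1 + 9 + I*√31)*(-157 + 50) = (8 + I*√31)*(-107) = -856 - 107*I*√31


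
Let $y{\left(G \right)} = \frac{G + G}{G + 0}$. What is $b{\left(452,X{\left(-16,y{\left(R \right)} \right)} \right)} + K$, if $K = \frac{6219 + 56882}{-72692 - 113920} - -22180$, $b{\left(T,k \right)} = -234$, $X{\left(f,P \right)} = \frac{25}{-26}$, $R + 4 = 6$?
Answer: $\frac{4095323851}{186612} \approx 21946.0$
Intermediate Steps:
$R = 2$ ($R = -4 + 6 = 2$)
$y{\left(G \right)} = 2$ ($y{\left(G \right)} = \frac{2 G}{G} = 2$)
$X{\left(f,P \right)} = - \frac{25}{26}$ ($X{\left(f,P \right)} = 25 \left(- \frac{1}{26}\right) = - \frac{25}{26}$)
$K = \frac{4138991059}{186612}$ ($K = \frac{63101}{-186612} + 22180 = 63101 \left(- \frac{1}{186612}\right) + 22180 = - \frac{63101}{186612} + 22180 = \frac{4138991059}{186612} \approx 22180.0$)
$b{\left(452,X{\left(-16,y{\left(R \right)} \right)} \right)} + K = -234 + \frac{4138991059}{186612} = \frac{4095323851}{186612}$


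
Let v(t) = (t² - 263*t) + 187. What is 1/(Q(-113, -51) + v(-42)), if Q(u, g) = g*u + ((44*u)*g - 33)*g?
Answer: -1/12911729 ≈ -7.7449e-8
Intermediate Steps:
Q(u, g) = g*u + g*(-33 + 44*g*u) (Q(u, g) = g*u + (44*g*u - 33)*g = g*u + (-33 + 44*g*u)*g = g*u + g*(-33 + 44*g*u))
v(t) = 187 + t² - 263*t
1/(Q(-113, -51) + v(-42)) = 1/(-51*(-33 - 113 + 44*(-51)*(-113)) + (187 + (-42)² - 263*(-42))) = 1/(-51*(-33 - 113 + 253572) + (187 + 1764 + 11046)) = 1/(-51*253426 + 12997) = 1/(-12924726 + 12997) = 1/(-12911729) = -1/12911729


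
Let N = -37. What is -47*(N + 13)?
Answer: 1128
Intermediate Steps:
-47*(N + 13) = -47*(-37 + 13) = -47*(-24) = 1128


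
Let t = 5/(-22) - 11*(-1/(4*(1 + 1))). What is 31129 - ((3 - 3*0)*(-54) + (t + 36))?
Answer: 2750339/88 ≈ 31254.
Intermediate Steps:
t = 101/88 (t = 5*(-1/22) - 11/(2*(-4)) = -5/22 - 11/(-8) = -5/22 - 11*(-1/8) = -5/22 + 11/8 = 101/88 ≈ 1.1477)
31129 - ((3 - 3*0)*(-54) + (t + 36)) = 31129 - ((3 - 3*0)*(-54) + (101/88 + 36)) = 31129 - ((3 + 0)*(-54) + 3269/88) = 31129 - (3*(-54) + 3269/88) = 31129 - (-162 + 3269/88) = 31129 - 1*(-10987/88) = 31129 + 10987/88 = 2750339/88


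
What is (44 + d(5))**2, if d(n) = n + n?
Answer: 2916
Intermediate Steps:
d(n) = 2*n
(44 + d(5))**2 = (44 + 2*5)**2 = (44 + 10)**2 = 54**2 = 2916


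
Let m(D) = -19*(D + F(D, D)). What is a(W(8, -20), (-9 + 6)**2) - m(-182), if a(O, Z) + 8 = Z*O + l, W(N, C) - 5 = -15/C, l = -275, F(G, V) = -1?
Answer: -14833/4 ≈ -3708.3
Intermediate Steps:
W(N, C) = 5 - 15/C
a(O, Z) = -283 + O*Z (a(O, Z) = -8 + (Z*O - 275) = -8 + (O*Z - 275) = -8 + (-275 + O*Z) = -283 + O*Z)
m(D) = 19 - 19*D (m(D) = -19*(D - 1) = -19*(-1 + D) = 19 - 19*D)
a(W(8, -20), (-9 + 6)**2) - m(-182) = (-283 + (5 - 15/(-20))*(-9 + 6)**2) - (19 - 19*(-182)) = (-283 + (5 - 15*(-1/20))*(-3)**2) - (19 + 3458) = (-283 + (5 + 3/4)*9) - 1*3477 = (-283 + (23/4)*9) - 3477 = (-283 + 207/4) - 3477 = -925/4 - 3477 = -14833/4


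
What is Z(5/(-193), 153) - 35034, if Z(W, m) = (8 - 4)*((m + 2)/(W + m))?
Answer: -258556039/7381 ≈ -35030.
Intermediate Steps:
Z(W, m) = 4*(2 + m)/(W + m) (Z(W, m) = 4*((2 + m)/(W + m)) = 4*(2 + m)/(W + m))
Z(5/(-193), 153) - 35034 = 4*(2 + 153)/(5/(-193) + 153) - 35034 = 4*155/(5*(-1/193) + 153) - 35034 = 4*155/(-5/193 + 153) - 35034 = 4*155/(29524/193) - 35034 = 4*(193/29524)*155 - 35034 = 29915/7381 - 35034 = -258556039/7381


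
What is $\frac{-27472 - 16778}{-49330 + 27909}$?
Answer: $\frac{44250}{21421} \approx 2.0657$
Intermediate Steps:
$\frac{-27472 - 16778}{-49330 + 27909} = - \frac{44250}{-21421} = \left(-44250\right) \left(- \frac{1}{21421}\right) = \frac{44250}{21421}$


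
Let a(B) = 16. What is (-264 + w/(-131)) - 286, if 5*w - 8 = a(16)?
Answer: -360274/655 ≈ -550.04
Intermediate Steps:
w = 24/5 (w = 8/5 + (⅕)*16 = 8/5 + 16/5 = 24/5 ≈ 4.8000)
(-264 + w/(-131)) - 286 = (-264 + (24/5)/(-131)) - 286 = (-264 + (24/5)*(-1/131)) - 286 = (-264 - 24/655) - 286 = -172944/655 - 286 = -360274/655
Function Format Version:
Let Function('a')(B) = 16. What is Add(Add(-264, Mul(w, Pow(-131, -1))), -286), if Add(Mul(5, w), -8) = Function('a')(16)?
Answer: Rational(-360274, 655) ≈ -550.04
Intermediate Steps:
w = Rational(24, 5) (w = Add(Rational(8, 5), Mul(Rational(1, 5), 16)) = Add(Rational(8, 5), Rational(16, 5)) = Rational(24, 5) ≈ 4.8000)
Add(Add(-264, Mul(w, Pow(-131, -1))), -286) = Add(Add(-264, Mul(Rational(24, 5), Pow(-131, -1))), -286) = Add(Add(-264, Mul(Rational(24, 5), Rational(-1, 131))), -286) = Add(Add(-264, Rational(-24, 655)), -286) = Add(Rational(-172944, 655), -286) = Rational(-360274, 655)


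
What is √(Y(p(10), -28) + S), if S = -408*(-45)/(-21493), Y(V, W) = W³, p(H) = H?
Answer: 2*I*√2535275033782/21493 ≈ 148.17*I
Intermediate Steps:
S = -18360/21493 (S = 18360*(-1/21493) = -18360/21493 ≈ -0.85423)
√(Y(p(10), -28) + S) = √((-28)³ - 18360/21493) = √(-21952 - 18360/21493) = √(-471832696/21493) = 2*I*√2535275033782/21493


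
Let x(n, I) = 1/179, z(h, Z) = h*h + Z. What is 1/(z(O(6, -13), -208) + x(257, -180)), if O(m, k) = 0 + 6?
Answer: -179/30787 ≈ -0.0058141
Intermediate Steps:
O(m, k) = 6
z(h, Z) = Z + h**2 (z(h, Z) = h**2 + Z = Z + h**2)
x(n, I) = 1/179
1/(z(O(6, -13), -208) + x(257, -180)) = 1/((-208 + 6**2) + 1/179) = 1/((-208 + 36) + 1/179) = 1/(-172 + 1/179) = 1/(-30787/179) = -179/30787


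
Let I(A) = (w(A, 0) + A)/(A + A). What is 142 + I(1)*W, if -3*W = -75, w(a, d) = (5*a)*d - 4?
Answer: 209/2 ≈ 104.50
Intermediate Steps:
w(a, d) = -4 + 5*a*d (w(a, d) = 5*a*d - 4 = -4 + 5*a*d)
W = 25 (W = -⅓*(-75) = 25)
I(A) = (-4 + A)/(2*A) (I(A) = ((-4 + 5*A*0) + A)/(A + A) = ((-4 + 0) + A)/((2*A)) = (-4 + A)*(1/(2*A)) = (-4 + A)/(2*A))
142 + I(1)*W = 142 + ((½)*(-4 + 1)/1)*25 = 142 + ((½)*1*(-3))*25 = 142 - 3/2*25 = 142 - 75/2 = 209/2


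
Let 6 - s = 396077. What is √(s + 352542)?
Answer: I*√43529 ≈ 208.64*I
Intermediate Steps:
s = -396071 (s = 6 - 1*396077 = 6 - 396077 = -396071)
√(s + 352542) = √(-396071 + 352542) = √(-43529) = I*√43529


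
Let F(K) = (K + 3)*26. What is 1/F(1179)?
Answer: 1/30732 ≈ 3.2539e-5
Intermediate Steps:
F(K) = 78 + 26*K (F(K) = (3 + K)*26 = 78 + 26*K)
1/F(1179) = 1/(78 + 26*1179) = 1/(78 + 30654) = 1/30732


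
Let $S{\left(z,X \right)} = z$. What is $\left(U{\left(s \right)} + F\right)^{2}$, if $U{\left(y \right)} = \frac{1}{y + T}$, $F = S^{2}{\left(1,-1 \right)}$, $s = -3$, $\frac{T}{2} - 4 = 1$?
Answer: $\frac{64}{49} \approx 1.3061$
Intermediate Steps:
$T = 10$ ($T = 8 + 2 \cdot 1 = 8 + 2 = 10$)
$F = 1$ ($F = 1^{2} = 1$)
$U{\left(y \right)} = \frac{1}{10 + y}$ ($U{\left(y \right)} = \frac{1}{y + 10} = \frac{1}{10 + y}$)
$\left(U{\left(s \right)} + F\right)^{2} = \left(\frac{1}{10 - 3} + 1\right)^{2} = \left(\frac{1}{7} + 1\right)^{2} = \left(\frac{8}{7}\right)^{2} = \frac{64}{49}$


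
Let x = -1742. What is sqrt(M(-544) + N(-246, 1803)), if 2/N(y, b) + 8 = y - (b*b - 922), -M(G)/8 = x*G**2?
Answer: sqrt(43565263142386483892294)/3250141 ≈ 64220.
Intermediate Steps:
M(G) = 13936*G**2 (M(G) = -(-13936)*G**2 = 13936*G**2)
N(y, b) = 2/(914 + y - b**2) (N(y, b) = 2/(-8 + (y - (b*b - 922))) = 2/(-8 + (y - (b**2 - 922))) = 2/(-8 + (y - (-922 + b**2))) = 2/(-8 + (y + (922 - b**2))) = 2/(-8 + (922 + y - b**2)) = 2/(914 + y - b**2))
sqrt(M(-544) + N(-246, 1803)) = sqrt(13936*(-544)**2 + 2/(914 - 246 - 1*1803**2)) = sqrt(13936*295936 + 2/(914 - 246 - 1*3250809)) = sqrt(4124164096 + 2/(914 - 246 - 3250809)) = sqrt(4124164096 + 2/(-3250141)) = sqrt(4124164096 + 2*(-1/3250141)) = sqrt(4124164096 - 2/3250141) = sqrt(13404114819137534/3250141) = sqrt(43565263142386483892294)/3250141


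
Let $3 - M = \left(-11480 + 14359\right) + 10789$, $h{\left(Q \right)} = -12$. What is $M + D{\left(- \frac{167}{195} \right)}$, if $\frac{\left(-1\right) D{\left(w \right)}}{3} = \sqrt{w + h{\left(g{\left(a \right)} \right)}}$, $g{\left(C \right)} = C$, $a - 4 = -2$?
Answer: $-13665 - \frac{i \sqrt{488865}}{65} \approx -13665.0 - 10.757 i$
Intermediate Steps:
$a = 2$ ($a = 4 - 2 = 2$)
$M = -13665$ ($M = 3 - \left(\left(-11480 + 14359\right) + 10789\right) = 3 - \left(2879 + 10789\right) = 3 - 13668 = -13665$)
$D{\left(w \right)} = - 3 \sqrt{-12 + w}$ ($D{\left(w \right)} = - 3 \sqrt{w - 12} = - 3 \sqrt{-12 + w}$)
$M + D{\left(- \frac{167}{195} \right)} = -13665 - 3 \sqrt{-12 - \frac{167}{195}} = -13665 - 3 \sqrt{- \frac{2507}{195}} = -13665 - 3 \frac{i \sqrt{488865}}{195} = -13665 - \frac{i \sqrt{488865}}{65}$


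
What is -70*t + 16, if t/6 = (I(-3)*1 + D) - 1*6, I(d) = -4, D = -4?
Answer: 5896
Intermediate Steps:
t = -84 (t = 6*((-4*1 - 4) - 1*6) = 6*((-4 - 4) - 6) = 6*(-8 - 6) = 6*(-14) = -84)
-70*t + 16 = -70*(-84) + 16 = 5880 + 16 = 5896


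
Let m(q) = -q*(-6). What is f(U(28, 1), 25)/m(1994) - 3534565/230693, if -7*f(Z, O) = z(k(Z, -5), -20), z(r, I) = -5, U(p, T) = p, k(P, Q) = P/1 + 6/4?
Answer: -296011596155/19320077364 ≈ -15.321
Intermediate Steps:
k(P, Q) = 3/2 + P (k(P, Q) = P*1 + 6*(¼) = P + 3/2 = 3/2 + P)
f(Z, O) = 5/7 (f(Z, O) = -⅐*(-5) = 5/7)
m(q) = 6*q
f(U(28, 1), 25)/m(1994) - 3534565/230693 = 5/(7*((6*1994))) - 3534565/230693 = (5/7)/11964 - 3534565*1/230693 = (5/7)*(1/11964) - 3534565/230693 = 5/83748 - 3534565/230693 = -296011596155/19320077364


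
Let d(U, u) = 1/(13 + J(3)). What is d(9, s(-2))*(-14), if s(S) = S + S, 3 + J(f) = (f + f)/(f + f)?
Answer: -14/11 ≈ -1.2727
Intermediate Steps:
J(f) = -2 (J(f) = -3 + (f + f)/(f + f) = -3 + (2*f)/((2*f)) = -3 + (2*f)*(1/(2*f)) = -3 + 1 = -2)
s(S) = 2*S
d(U, u) = 1/11 (d(U, u) = 1/(13 - 2) = 1/11)
d(9, s(-2))*(-14) = (1/11)*(-14) = -14/11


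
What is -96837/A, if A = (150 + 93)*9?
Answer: -32279/729 ≈ -44.278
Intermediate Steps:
A = 2187 (A = 243*9 = 2187)
-96837/A = -96837/2187 = -96837*1/2187 = -32279/729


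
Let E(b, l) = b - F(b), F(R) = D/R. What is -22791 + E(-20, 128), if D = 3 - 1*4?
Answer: -456221/20 ≈ -22811.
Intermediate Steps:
D = -1 (D = 3 - 4 = -1)
F(R) = -1/R
E(b, l) = b + 1/b (E(b, l) = b - (-1)/b = b + 1/b)
-22791 + E(-20, 128) = -22791 + (-20 + 1/(-20)) = -22791 + (-20 - 1/20) = -22791 - 401/20 = -456221/20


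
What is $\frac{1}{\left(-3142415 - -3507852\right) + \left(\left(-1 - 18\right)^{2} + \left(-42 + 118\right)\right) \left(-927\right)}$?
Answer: $- \frac{1}{39662} \approx -2.5213 \cdot 10^{-5}$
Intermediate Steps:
$\frac{1}{\left(-3142415 - -3507852\right) + \left(\left(-1 - 18\right)^{2} + \left(-42 + 118\right)\right) \left(-927\right)} = \frac{1}{\left(-3142415 + 3507852\right) + \left(\left(-19\right)^{2} + 76\right) \left(-927\right)} = \frac{1}{365437 + \left(361 + 76\right) \left(-927\right)} = \frac{1}{365437 + 437 \left(-927\right)} = \frac{1}{365437 - 405099} = \frac{1}{-39662} = - \frac{1}{39662}$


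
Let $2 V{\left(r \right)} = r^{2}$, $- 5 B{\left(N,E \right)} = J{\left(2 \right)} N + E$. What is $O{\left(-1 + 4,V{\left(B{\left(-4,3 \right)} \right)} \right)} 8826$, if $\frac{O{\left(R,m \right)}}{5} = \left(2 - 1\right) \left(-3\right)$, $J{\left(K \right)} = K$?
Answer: $-132390$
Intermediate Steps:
$B{\left(N,E \right)} = - \frac{2 N}{5} - \frac{E}{5}$ ($B{\left(N,E \right)} = - \frac{2 N + E}{5} = - \frac{E + 2 N}{5} = - \frac{2 N}{5} - \frac{E}{5}$)
$V{\left(r \right)} = \frac{r^{2}}{2}$
$O{\left(R,m \right)} = -15$ ($O{\left(R,m \right)} = 5 \left(2 - 1\right) \left(-3\right) = 5 \cdot 1 \left(-3\right) = 5 \left(-3\right) = -15$)
$O{\left(-1 + 4,V{\left(B{\left(-4,3 \right)} \right)} \right)} 8826 = \left(-15\right) 8826 = -132390$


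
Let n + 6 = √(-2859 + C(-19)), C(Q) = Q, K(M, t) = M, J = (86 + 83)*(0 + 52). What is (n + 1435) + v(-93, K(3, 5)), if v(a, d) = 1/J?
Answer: 12558053/8788 + I*√2878 ≈ 1429.0 + 53.647*I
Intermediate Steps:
J = 8788 (J = 169*52 = 8788)
v(a, d) = 1/8788
n = -6 + I*√2878 (n = -6 + √(-2859 - 19) = -6 + √(-2878) = -6 + I*√2878 ≈ -6.0 + 53.647*I)
(n + 1435) + v(-93, K(3, 5)) = ((-6 + I*√2878) + 1435) + 1/8788 = (1429 + I*√2878) + 1/8788 = 12558053/8788 + I*√2878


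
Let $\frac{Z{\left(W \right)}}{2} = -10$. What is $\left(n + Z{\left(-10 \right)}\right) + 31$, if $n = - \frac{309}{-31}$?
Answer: $\frac{650}{31} \approx 20.968$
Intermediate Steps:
$Z{\left(W \right)} = -20$ ($Z{\left(W \right)} = 2 \left(-10\right) = -20$)
$n = \frac{309}{31}$ ($n = \left(-309\right) \left(- \frac{1}{31}\right) = \frac{309}{31} \approx 9.9677$)
$\left(n + Z{\left(-10 \right)}\right) + 31 = \left(\frac{309}{31} - 20\right) + 31 = - \frac{311}{31} + 31 = \frac{650}{31}$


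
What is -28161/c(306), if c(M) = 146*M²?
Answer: -1043/506328 ≈ -0.0020599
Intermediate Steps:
-28161/c(306) = -28161/(146*306²) = -28161/(146*93636) = -28161/13670856 = -28161*1/13670856 = -1043/506328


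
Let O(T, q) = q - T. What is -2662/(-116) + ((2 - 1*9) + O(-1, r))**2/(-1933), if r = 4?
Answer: 2572591/112114 ≈ 22.946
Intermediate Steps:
-2662/(-116) + ((2 - 1*9) + O(-1, r))**2/(-1933) = -2662/(-116) + ((2 - 1*9) + (4 - 1*(-1)))**2/(-1933) = -2662*(-1/116) + ((2 - 9) + (4 + 1))**2*(-1/1933) = 1331/58 + (-7 + 5)**2*(-1/1933) = 1331/58 + (-2)**2*(-1/1933) = 1331/58 + 4*(-1/1933) = 1331/58 - 4/1933 = 2572591/112114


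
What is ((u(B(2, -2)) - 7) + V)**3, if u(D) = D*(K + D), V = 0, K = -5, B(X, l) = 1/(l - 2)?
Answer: -753571/4096 ≈ -183.98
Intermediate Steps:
B(X, l) = 1/(-2 + l)
u(D) = D*(-5 + D)
((u(B(2, -2)) - 7) + V)**3 = (((-5 + 1/(-2 - 2))/(-2 - 2) - 7) + 0)**3 = (((-5 + 1/(-4))/(-4) - 7) + 0)**3 = ((-(-5 - 1/4)/4 - 7) + 0)**3 = ((-1/4*(-21/4) - 7) + 0)**3 = ((21/16 - 7) + 0)**3 = (-91/16 + 0)**3 = (-91/16)**3 = -753571/4096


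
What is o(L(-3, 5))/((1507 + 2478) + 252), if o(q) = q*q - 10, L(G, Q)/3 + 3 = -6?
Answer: 719/4237 ≈ 0.16970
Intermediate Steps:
L(G, Q) = -27 (L(G, Q) = -9 + 3*(-6) = -9 - 18 = -27)
o(q) = -10 + q**2 (o(q) = q**2 - 10 = -10 + q**2)
o(L(-3, 5))/((1507 + 2478) + 252) = (-10 + (-27)**2)/((1507 + 2478) + 252) = (-10 + 729)/(3985 + 252) = 719/4237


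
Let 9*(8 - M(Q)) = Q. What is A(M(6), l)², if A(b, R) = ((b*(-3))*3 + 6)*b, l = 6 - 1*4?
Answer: 193600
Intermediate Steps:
M(Q) = 8 - Q/9
l = 2 (l = 6 - 4 = 2)
A(b, R) = b*(6 - 9*b) (A(b, R) = (-3*b*3 + 6)*b = (-9*b + 6)*b = (6 - 9*b)*b = b*(6 - 9*b))
A(M(6), l)² = (3*(8 - ⅑*6)*(2 - 3*(8 - ⅑*6)))² = (3*(8 - ⅔)*(2 - 3*(8 - ⅔)))² = (3*(22/3)*(2 - 3*22/3))² = (3*(22/3)*(2 - 22))² = (3*(22/3)*(-20))² = (-440)² = 193600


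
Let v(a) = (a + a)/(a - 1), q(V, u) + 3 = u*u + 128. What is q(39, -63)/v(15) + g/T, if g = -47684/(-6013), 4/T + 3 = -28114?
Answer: -693631543/12885 ≈ -53833.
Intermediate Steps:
q(V, u) = 125 + u**2 (q(V, u) = -3 + (u*u + 128) = -3 + (u**2 + 128) = -3 + (128 + u**2) = 125 + u**2)
v(a) = 2*a/(-1 + a) (v(a) = (2*a)/(-1 + a) = 2*a/(-1 + a))
T = -4/28117 (T = 4/(-3 - 28114) = 4/(-28117) = 4*(-1/28117) = -4/28117 ≈ -0.00014226)
g = 6812/859 (g = -47684*(-1/6013) = 6812/859 ≈ 7.9302)
q(39, -63)/v(15) + g/T = (125 + (-63)**2)/((2*15/(-1 + 15))) + 6812/(859*(-4/28117)) = (125 + 3969)/((2*15/14)) + (6812/859)*(-28117/4) = 4094/((2*15*(1/14))) - 47883251/859 = 4094/(15/7) - 47883251/859 = 4094*(7/15) - 47883251/859 = 28658/15 - 47883251/859 = -693631543/12885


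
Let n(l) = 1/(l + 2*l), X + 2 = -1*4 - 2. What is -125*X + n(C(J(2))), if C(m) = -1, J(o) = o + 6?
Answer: 2999/3 ≈ 999.67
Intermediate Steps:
J(o) = 6 + o
X = -8 (X = -2 + (-1*4 - 2) = -2 + (-4 - 2) = -2 - 6 = -8)
n(l) = 1/(3*l)
-125*X + n(C(J(2))) = -125*(-8) + (1/3)/(-1) = 1000 + (1/3)*(-1) = 1000 - 1/3 = 2999/3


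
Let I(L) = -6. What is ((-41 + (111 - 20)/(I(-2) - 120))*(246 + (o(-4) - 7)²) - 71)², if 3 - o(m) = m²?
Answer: 59152076944/81 ≈ 7.3027e+8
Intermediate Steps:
o(m) = 3 - m²
((-41 + (111 - 20)/(I(-2) - 120))*(246 + (o(-4) - 7)²) - 71)² = ((-41 + (111 - 20)/(-6 - 120))*(246 + ((3 - 1*(-4)²) - 7)²) - 71)² = ((-41 + 91/(-126))*(246 + ((3 - 1*16) - 7)²) - 71)² = ((-41 + 91*(-1/126))*(246 + ((3 - 16) - 7)²) - 71)² = ((-41 - 13/18)*(246 + (-13 - 7)²) - 71)² = (-751*(246 + (-20)²)/18 - 71)² = (-751*(246 + 400)/18 - 71)² = (-751/18*646 - 71)² = (-242573/9 - 71)² = (-243212/9)² = 59152076944/81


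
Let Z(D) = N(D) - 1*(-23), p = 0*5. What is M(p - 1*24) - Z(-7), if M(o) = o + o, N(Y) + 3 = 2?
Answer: -70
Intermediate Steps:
N(Y) = -1 (N(Y) = -3 + 2 = -1)
p = 0
Z(D) = 22 (Z(D) = -1 - 1*(-23) = -1 + 23 = 22)
M(o) = 2*o
M(p - 1*24) - Z(-7) = 2*(0 - 1*24) - 1*22 = 2*(0 - 24) - 22 = 2*(-24) - 22 = -48 - 22 = -70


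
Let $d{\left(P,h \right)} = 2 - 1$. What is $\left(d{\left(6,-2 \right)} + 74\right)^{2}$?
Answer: $5625$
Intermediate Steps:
$d{\left(P,h \right)} = 1$
$\left(d{\left(6,-2 \right)} + 74\right)^{2} = \left(1 + 74\right)^{2} = 75^{2} = 5625$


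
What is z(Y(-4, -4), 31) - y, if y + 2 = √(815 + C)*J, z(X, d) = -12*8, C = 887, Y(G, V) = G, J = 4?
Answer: -94 - 4*√1702 ≈ -259.02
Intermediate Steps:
z(X, d) = -96
y = -2 + 4*√1702 (y = -2 + √(815 + 887)*4 = -2 + √1702*4 = -2 + 4*√1702 ≈ 163.02)
z(Y(-4, -4), 31) - y = -96 - (-2 + 4*√1702) = -96 + (2 - 4*√1702) = -94 - 4*√1702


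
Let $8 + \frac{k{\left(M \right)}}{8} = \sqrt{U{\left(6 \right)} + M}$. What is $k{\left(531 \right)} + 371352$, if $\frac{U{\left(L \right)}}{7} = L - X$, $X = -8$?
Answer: $371288 + 8 \sqrt{629} \approx 3.7149 \cdot 10^{5}$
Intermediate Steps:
$U{\left(L \right)} = 56 + 7 L$ ($U{\left(L \right)} = 7 \left(L - -8\right) = 7 \left(L + 8\right) = 7 \left(8 + L\right) = 56 + 7 L$)
$k{\left(M \right)} = -64 + 8 \sqrt{98 + M}$ ($k{\left(M \right)} = -64 + 8 \sqrt{\left(56 + 7 \cdot 6\right) + M} = -64 + 8 \sqrt{\left(56 + 42\right) + M} = -64 + 8 \sqrt{98 + M}$)
$k{\left(531 \right)} + 371352 = \left(-64 + 8 \sqrt{98 + 531}\right) + 371352 = \left(-64 + 8 \sqrt{629}\right) + 371352 = 371288 + 8 \sqrt{629}$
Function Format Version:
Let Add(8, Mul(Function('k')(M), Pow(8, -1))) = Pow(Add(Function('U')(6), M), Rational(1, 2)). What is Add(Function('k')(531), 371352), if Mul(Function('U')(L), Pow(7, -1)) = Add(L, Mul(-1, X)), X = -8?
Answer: Add(371288, Mul(8, Pow(629, Rational(1, 2)))) ≈ 3.7149e+5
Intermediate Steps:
Function('U')(L) = Add(56, Mul(7, L)) (Function('U')(L) = Mul(7, Add(L, Mul(-1, -8))) = Mul(7, Add(L, 8)) = Mul(7, Add(8, L)) = Add(56, Mul(7, L)))
Function('k')(M) = Add(-64, Mul(8, Pow(Add(98, M), Rational(1, 2)))) (Function('k')(M) = Add(-64, Mul(8, Pow(Add(Add(56, Mul(7, 6)), M), Rational(1, 2)))) = Add(-64, Mul(8, Pow(Add(Add(56, 42), M), Rational(1, 2)))) = Add(-64, Mul(8, Pow(Add(98, M), Rational(1, 2)))))
Add(Function('k')(531), 371352) = Add(Add(-64, Mul(8, Pow(Add(98, 531), Rational(1, 2)))), 371352) = Add(Add(-64, Mul(8, Pow(629, Rational(1, 2)))), 371352) = Add(371288, Mul(8, Pow(629, Rational(1, 2))))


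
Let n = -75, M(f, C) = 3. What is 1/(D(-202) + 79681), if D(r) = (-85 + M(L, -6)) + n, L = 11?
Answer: 1/79524 ≈ 1.2575e-5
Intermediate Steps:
D(r) = -157 (D(r) = (-85 + 3) - 75 = -82 - 75 = -157)
1/(D(-202) + 79681) = 1/(-157 + 79681) = 1/79524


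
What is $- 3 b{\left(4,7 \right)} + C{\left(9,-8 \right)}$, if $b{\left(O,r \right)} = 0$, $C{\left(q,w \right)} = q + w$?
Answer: $1$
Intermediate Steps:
$- 3 b{\left(4,7 \right)} + C{\left(9,-8 \right)} = \left(-3\right) 0 + \left(9 - 8\right) = 0 + 1 = 1$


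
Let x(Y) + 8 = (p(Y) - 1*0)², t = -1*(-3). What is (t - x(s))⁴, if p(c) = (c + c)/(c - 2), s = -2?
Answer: 10000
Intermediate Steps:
p(c) = 2*c/(-2 + c) (p(c) = (2*c)/(-2 + c) = 2*c/(-2 + c))
t = 3
x(Y) = -8 + 4*Y²/(-2 + Y)² (x(Y) = -8 + (2*Y/(-2 + Y) - 1*0)² = -8 + (2*Y/(-2 + Y) + 0)² = -8 + (2*Y/(-2 + Y))² = -8 + 4*Y²/(-2 + Y)²)
(t - x(s))⁴ = (3 - (-8 + 4*(-2)²/(-2 - 2)²))⁴ = (3 - (-8 + 4*4/(-4)²))⁴ = (3 - (-8 + 4*4*(1/16)))⁴ = (3 - (-8 + 1))⁴ = (3 - 1*(-7))⁴ = (3 + 7)⁴ = 10⁴ = 10000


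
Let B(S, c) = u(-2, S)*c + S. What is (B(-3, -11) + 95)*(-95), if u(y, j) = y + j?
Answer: -13965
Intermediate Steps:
u(y, j) = j + y
B(S, c) = S + c*(-2 + S) (B(S, c) = (S - 2)*c + S = (-2 + S)*c + S = c*(-2 + S) + S = S + c*(-2 + S))
(B(-3, -11) + 95)*(-95) = ((-3 - 11*(-2 - 3)) + 95)*(-95) = ((-3 - 11*(-5)) + 95)*(-95) = ((-3 + 55) + 95)*(-95) = (52 + 95)*(-95) = 147*(-95) = -13965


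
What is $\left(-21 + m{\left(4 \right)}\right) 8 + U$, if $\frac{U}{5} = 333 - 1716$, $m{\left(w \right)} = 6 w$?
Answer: $-6891$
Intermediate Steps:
$U = -6915$ ($U = 5 \left(333 - 1716\right) = 5 \left(-1383\right) = -6915$)
$\left(-21 + m{\left(4 \right)}\right) 8 + U = \left(-21 + 6 \cdot 4\right) 8 - 6915 = \left(-21 + 24\right) 8 - 6915 = 3 \cdot 8 - 6915 = 24 - 6915 = -6891$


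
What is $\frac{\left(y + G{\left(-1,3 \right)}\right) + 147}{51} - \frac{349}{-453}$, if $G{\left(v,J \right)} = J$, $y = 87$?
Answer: $\frac{41720}{7701} \approx 5.4175$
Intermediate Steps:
$\frac{\left(y + G{\left(-1,3 \right)}\right) + 147}{51} - \frac{349}{-453} = \frac{\left(87 + 3\right) + 147}{51} - \frac{349}{-453} = \left(90 + 147\right) \frac{1}{51} - - \frac{349}{453} = 237 \cdot \frac{1}{51} + \frac{349}{453} = \frac{79}{17} + \frac{349}{453} = \frac{41720}{7701}$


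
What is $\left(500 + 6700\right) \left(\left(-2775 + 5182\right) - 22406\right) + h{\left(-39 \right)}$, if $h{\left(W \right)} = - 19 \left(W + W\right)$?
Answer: $-143991318$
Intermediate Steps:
$h{\left(W \right)} = - 38 W$ ($h{\left(W \right)} = - 19 \cdot 2 W = - 38 W$)
$\left(500 + 6700\right) \left(\left(-2775 + 5182\right) - 22406\right) + h{\left(-39 \right)} = \left(500 + 6700\right) \left(\left(-2775 + 5182\right) - 22406\right) - -1482 = 7200 \left(2407 - 22406\right) + 1482 = 7200 \left(-19999\right) + 1482 = -143992800 + 1482 = -143991318$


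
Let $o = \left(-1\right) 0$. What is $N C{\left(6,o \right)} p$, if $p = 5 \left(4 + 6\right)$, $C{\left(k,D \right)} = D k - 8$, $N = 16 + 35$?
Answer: $-20400$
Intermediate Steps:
$N = 51$
$o = 0$
$C{\left(k,D \right)} = -8 + D k$
$p = 50$ ($p = 5 \cdot 10 = 50$)
$N C{\left(6,o \right)} p = 51 \left(-8 + 0 \cdot 6\right) 50 = 51 \left(-8 + 0\right) 50 = 51 \left(-8\right) 50 = \left(-408\right) 50 = -20400$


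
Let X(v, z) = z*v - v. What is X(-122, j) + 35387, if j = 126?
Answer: 20137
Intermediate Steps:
X(v, z) = -v + v*z (X(v, z) = v*z - v = -v + v*z)
X(-122, j) + 35387 = -122*(-1 + 126) + 35387 = -122*125 + 35387 = -15250 + 35387 = 20137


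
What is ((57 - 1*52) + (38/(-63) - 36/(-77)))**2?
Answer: 11363641/480249 ≈ 23.662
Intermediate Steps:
((57 - 1*52) + (38/(-63) - 36/(-77)))**2 = ((57 - 52) + (38*(-1/63) - 36*(-1/77)))**2 = (5 + (-38/63 + 36/77))**2 = (5 - 94/693)**2 = (3371/693)**2 = 11363641/480249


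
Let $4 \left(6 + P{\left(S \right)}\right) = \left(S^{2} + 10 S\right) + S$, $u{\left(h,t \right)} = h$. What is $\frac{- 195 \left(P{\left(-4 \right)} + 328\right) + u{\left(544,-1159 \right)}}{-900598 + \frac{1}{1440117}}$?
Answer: $\frac{87675763077}{1296966489965} \approx 0.067601$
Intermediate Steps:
$P{\left(S \right)} = -6 + \frac{S^{2}}{4} + \frac{11 S}{4}$ ($P{\left(S \right)} = -6 + \frac{\left(S^{2} + 10 S\right) + S}{4} = -6 + \frac{S^{2} + 11 S}{4} = -6 + \left(\frac{S^{2}}{4} + \frac{11 S}{4}\right) = -6 + \frac{S^{2}}{4} + \frac{11 S}{4}$)
$\frac{- 195 \left(P{\left(-4 \right)} + 328\right) + u{\left(544,-1159 \right)}}{-900598 + \frac{1}{1440117}} = \frac{- 195 \left(\left(-6 + \frac{\left(-4\right)^{2}}{4} + \frac{11}{4} \left(-4\right)\right) + 328\right) + 544}{-900598 + \frac{1}{1440117}} = \frac{- 195 \left(\left(-6 + \frac{1}{4} \cdot 16 - 11\right) + 328\right) + 544}{-900598 + \frac{1}{1440117}} = \frac{- 195 \left(\left(-6 + 4 - 11\right) + 328\right) + 544}{- \frac{1296966489965}{1440117}} = \left(- 195 \left(-13 + 328\right) + 544\right) \left(- \frac{1440117}{1296966489965}\right) = \left(\left(-195\right) 315 + 544\right) \left(- \frac{1440117}{1296966489965}\right) = \left(-61425 + 544\right) \left(- \frac{1440117}{1296966489965}\right) = \left(-60881\right) \left(- \frac{1440117}{1296966489965}\right) = \frac{87675763077}{1296966489965}$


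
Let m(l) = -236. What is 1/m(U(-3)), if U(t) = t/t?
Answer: -1/236 ≈ -0.0042373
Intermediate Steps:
U(t) = 1
1/m(U(-3)) = 1/(-236) = -1/236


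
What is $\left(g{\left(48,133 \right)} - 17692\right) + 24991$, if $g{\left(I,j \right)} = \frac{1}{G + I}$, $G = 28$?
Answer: $\frac{554725}{76} \approx 7299.0$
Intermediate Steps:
$g{\left(I,j \right)} = \frac{1}{28 + I}$
$\left(g{\left(48,133 \right)} - 17692\right) + 24991 = \left(\frac{1}{28 + 48} - 17692\right) + 24991 = \left(\frac{1}{76} - 17692\right) + 24991 = - \frac{1344591}{76} + 24991 = \frac{554725}{76}$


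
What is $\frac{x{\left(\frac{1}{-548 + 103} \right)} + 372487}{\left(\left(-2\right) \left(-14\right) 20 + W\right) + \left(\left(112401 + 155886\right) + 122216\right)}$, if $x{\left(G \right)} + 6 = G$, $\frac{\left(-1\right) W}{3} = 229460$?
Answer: $- \frac{165754044}{132306065} \approx -1.2528$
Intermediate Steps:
$W = -688380$ ($W = \left(-3\right) 229460 = -688380$)
$x{\left(G \right)} = -6 + G$
$\frac{x{\left(\frac{1}{-548 + 103} \right)} + 372487}{\left(\left(-2\right) \left(-14\right) 20 + W\right) + \left(\left(112401 + 155886\right) + 122216\right)} = \frac{\left(-6 + \frac{1}{-548 + 103}\right) + 372487}{\left(\left(-2\right) \left(-14\right) 20 - 688380\right) + \left(\left(112401 + 155886\right) + 122216\right)} = \frac{\left(-6 + \frac{1}{-445}\right) + 372487}{\left(28 \cdot 20 - 688380\right) + \left(268287 + 122216\right)} = \frac{\left(-6 - \frac{1}{445}\right) + 372487}{\left(560 - 688380\right) + 390503} = \frac{- \frac{2671}{445} + 372487}{-687820 + 390503} = \frac{165754044}{445 \left(-297317\right)} = \frac{165754044}{445} \left(- \frac{1}{297317}\right) = - \frac{165754044}{132306065}$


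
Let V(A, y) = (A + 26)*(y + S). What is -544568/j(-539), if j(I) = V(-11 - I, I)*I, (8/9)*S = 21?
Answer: -2178272/615576269 ≈ -0.0035386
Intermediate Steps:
S = 189/8 (S = (9/8)*21 = 189/8 ≈ 23.625)
V(A, y) = (26 + A)*(189/8 + y) (V(A, y) = (A + 26)*(y + 189/8) = (26 + A)*(189/8 + y))
j(I) = I*(2835/8 + 19*I/8 + I*(-11 - I)) (j(I) = (2457/4 + 26*I + 189*(-11 - I)/8 + (-11 - I)*I)*I = (2457/4 + 26*I + (-2079/8 - 189*I/8) + I*(-11 - I))*I = (2835/8 + 19*I/8 + I*(-11 - I))*I = I*(2835/8 + 19*I/8 + I*(-11 - I)))
-544568/j(-539) = -544568*(-8/(539*(2835 - 69*(-539) - 8*(-539)²))) = -544568*(-8/(539*(2835 + 37191 - 8*290521))) = -544568*(-8/(539*(2835 + 37191 - 2324168))) = -544568/((⅛)*(-539)*(-2284142)) = -544568/615576269/4 = -544568*4/615576269 = -2178272/615576269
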